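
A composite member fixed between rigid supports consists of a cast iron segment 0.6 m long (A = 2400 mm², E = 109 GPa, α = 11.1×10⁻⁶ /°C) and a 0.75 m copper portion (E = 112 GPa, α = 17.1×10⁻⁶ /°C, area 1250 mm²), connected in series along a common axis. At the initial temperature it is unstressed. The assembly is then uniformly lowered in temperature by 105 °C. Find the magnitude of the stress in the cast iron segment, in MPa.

With the walls removed the bar would change length by δ_free = Σ αᵢΔT Lᵢ = 11.1×10⁻⁶×105×600 + 17.1×10⁻⁶×105×750 = 2.046 mm.
Since the ends are fixed, an axial force P builds up, equal in every segment, with P · Σ Lᵢ/(AᵢEᵢ) = δ_free.
The series flexibility is Σ Lᵢ/(AᵢEᵢ) = 600/(2400×109×10³) + 750/(1250×112×10³) = 7.651×10⁻⁶ mm/N.
P = 2.046 / 7.651×10⁻⁶ = 267400 N = 267.4 kN, tensile.
σ_{cast iron} = P / A = 267400 / 2400 = 111.4 MPa.

σ ≈ 111 MPa (tensile)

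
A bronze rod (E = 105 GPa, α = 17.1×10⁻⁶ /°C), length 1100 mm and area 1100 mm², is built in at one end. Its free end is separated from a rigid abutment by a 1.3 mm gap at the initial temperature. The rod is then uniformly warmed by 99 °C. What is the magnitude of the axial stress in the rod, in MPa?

σ ≈ 53.7 MPa (compressive)

Unrestrained expansion: δ_free = αΔT L = 17.1×10⁻⁶ × 99 × 1100 = 1.862 mm.
This exceeds the 1.3 mm gap, so the wall pushes back. The portion of expansion that must be recovered elastically is δ_free − gap = 1.862 − 1.3 = 0.5622 mm.
So σ = E(δ_free − g)/L = 105×10³ × 0.5622/1100 = 53.66 MPa.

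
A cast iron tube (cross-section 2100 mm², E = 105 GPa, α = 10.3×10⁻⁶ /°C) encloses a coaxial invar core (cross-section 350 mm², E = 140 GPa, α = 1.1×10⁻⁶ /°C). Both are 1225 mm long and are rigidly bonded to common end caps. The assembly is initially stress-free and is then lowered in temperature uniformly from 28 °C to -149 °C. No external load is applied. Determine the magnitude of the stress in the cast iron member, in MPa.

The cast iron has the larger α, so on cooling it would change length more than the invar if both were free. The rigid plates force a common final length, so the cast iron is put into tension and the invar into compression, with equal and opposite forces P (no external load).
Setting the final lengths equal and cancelling L: (α₁ − α₂)ΔT = P/(A₁E₁) + P/(A₂E₂).
|α₁ − α₂|·ΔT = 9.2×10⁻⁶ × 177 = 0.001628.
1/(A₁E₁) + 1/(A₂E₂) = 1/(2100×105×10³) + 1/(350×140×10³) = 2.494×10⁻⁸ N⁻¹.
So P = 0.001628 / 2.494×10⁻⁸ = 65.28 kN.
σ_{cast iron} = P/A₁ = 65280/2100 = 31.09 MPa, tensile.

σ ≈ 31.1 MPa (tensile)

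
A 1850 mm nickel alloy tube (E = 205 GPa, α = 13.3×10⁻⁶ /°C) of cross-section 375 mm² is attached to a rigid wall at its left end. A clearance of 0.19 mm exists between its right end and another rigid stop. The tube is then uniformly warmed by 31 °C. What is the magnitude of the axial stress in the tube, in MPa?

Unrestrained expansion: δ_free = αΔT L = 13.3×10⁻⁶ × 31 × 1850 = 0.7628 mm.
After closing the 0.19 mm clearance, 0.7628 − 0.19 = 0.5728 mm of expansion remains to be suppressed by the wall.
Compatibility: PL/(AE) = 0.5728 mm, so σ = P/A = E × (0.5728/1850) = 63.47 MPa.

σ ≈ 63.5 MPa (compressive)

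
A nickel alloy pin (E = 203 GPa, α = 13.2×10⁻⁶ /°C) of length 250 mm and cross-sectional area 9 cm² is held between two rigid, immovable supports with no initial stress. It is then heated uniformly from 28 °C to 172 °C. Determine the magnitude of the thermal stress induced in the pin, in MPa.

With length fixed, the mechanical strain must cancel the thermal strain αΔT = 13.2×10⁻⁶ × 144 = 1900.8×10⁻⁶.
Hence σ = E·αΔT = 203×10³ × 1900.8×10⁻⁶ = 385.9 MPa, compressive.

σ ≈ 386 MPa (compressive)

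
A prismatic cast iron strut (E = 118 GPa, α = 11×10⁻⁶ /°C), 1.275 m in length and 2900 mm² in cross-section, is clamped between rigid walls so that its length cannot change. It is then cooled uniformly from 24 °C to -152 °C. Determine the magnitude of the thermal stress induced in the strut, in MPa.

σ ≈ 228 MPa (tensile)

The supports are rigid, so the total axial strain is zero. The restrained thermal strain is ε = αΔT = 11×10⁻⁶ × 176 = 1936×10⁻⁶.
Hence σ = E·αΔT = 118×10³ × 1936×10⁻⁶ = 228.4 MPa, tensile.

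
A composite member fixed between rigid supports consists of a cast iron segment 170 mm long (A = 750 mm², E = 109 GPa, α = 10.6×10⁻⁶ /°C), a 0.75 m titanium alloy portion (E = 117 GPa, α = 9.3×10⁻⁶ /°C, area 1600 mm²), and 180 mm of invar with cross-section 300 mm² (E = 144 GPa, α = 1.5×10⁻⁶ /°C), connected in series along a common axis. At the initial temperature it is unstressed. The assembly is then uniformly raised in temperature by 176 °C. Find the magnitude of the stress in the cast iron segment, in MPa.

σ ≈ 207 MPa (compressive)

With the walls removed the bar would change length by δ_free = Σ αᵢΔT Lᵢ = 10.6×10⁻⁶×176×170 + 9.3×10⁻⁶×176×750 + 1.5×10⁻⁶×176×180 = 1.592 mm.
The walls prevent any net length change, so an axial force P (same in every segment) develops. Compatibility: P · Σ Lᵢ/(AᵢEᵢ) = δ_free.
Σ Lᵢ/(AᵢEᵢ) = 170/(750×109×10³) + 750/(1600×117×10³) + 180/(300×144×10³) = 1.025×10⁻⁵ mm/N.
P = 1.592 / 1.025×10⁻⁵ = 155300 N = 155.3 kN, compressive.
σ_{cast iron} = P / A = 155300 / 750 = 207.1 MPa.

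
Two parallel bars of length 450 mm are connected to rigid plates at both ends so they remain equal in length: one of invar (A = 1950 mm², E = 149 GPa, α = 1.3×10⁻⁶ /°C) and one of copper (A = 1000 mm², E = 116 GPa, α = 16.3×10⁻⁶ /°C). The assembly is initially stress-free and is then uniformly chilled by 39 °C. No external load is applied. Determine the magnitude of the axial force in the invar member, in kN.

P ≈ 48.5 kN (compressive in the invar)

Equilibrium of a rigid end plate with no external load gives equal and opposite internal forces ±P in the two members. Since α_{copper} > α_{invar}, cooling drives the copper into tension and the invar into compression.
Setting the final lengths equal and cancelling L: (α₁ − α₂)ΔT = P/(A₁E₁) + P/(A₂E₂).
|α₁ − α₂|·ΔT = 15×10⁻⁶ × 39 = 0.000585.
1/(A₁E₁) + 1/(A₂E₂) = 1/(1950×149×10³) + 1/(1000×116×10³) = 1.206×10⁻⁸ N⁻¹.
So P = 0.000585 / 1.206×10⁻⁸ = 48.5 kN.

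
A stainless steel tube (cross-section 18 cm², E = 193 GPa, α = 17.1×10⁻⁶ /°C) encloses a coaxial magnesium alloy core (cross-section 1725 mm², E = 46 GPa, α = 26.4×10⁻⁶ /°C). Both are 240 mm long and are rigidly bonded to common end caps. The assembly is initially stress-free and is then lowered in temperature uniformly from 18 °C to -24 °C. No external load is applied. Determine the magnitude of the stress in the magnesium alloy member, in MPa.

σ ≈ 14.6 MPa (tensile)

Both members must finish at the same length. With the larger α, the magnesium alloy tends to over-contract; the plates restrain it, putting the magnesium alloy in tension and the stainless steel in compression. With no external load the two internal forces are equal and opposite, magnitude P.
Equating the net (thermal + elastic) strains gives |α₁ − α₂|·ΔT = P·[1/(A₁E₁) + 1/(A₂E₂)].
|α₁ − α₂|·ΔT = 9.3×10⁻⁶ × 42 = 0.0003906.
1/(A₁E₁) + 1/(A₂E₂) = 1/(1800×193×10³) + 1/(1725×46×10³) = 1.548×10⁻⁸ N⁻¹.
So P = 0.0003906 / 1.548×10⁻⁸ = 25.23 kN.
σ_{magnesium alloy} = P/A₂ = 25230/1725 = 14.63 MPa, tensile.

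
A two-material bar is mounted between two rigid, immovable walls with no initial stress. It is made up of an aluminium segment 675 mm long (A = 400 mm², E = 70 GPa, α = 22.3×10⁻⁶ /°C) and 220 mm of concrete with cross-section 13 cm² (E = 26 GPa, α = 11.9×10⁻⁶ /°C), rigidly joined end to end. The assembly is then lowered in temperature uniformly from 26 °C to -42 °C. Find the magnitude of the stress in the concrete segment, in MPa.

σ ≈ 30.2 MPa (tensile)

If the supports were absent, the total length change would be Σ αᵢΔT Lᵢ = 22.3×10⁻⁶×68×675 + 11.9×10⁻⁶×68×220 = 1.202 mm.
The rigid supports impose zero overall length change; the single axial force P common to all segments must satisfy P Σ Lᵢ/(AᵢEᵢ) = δ_free.
The series flexibility is Σ Lᵢ/(AᵢEᵢ) = 675/(400×70×10³) + 220/(1300×26×10³) = 3.062×10⁻⁵ mm/N.
So P = 1.202 / 3.062×10⁻⁵ = 39.25 kN, tensile.
σ_{concrete} = P / A = 39250 / 1300 = 30.19 MPa.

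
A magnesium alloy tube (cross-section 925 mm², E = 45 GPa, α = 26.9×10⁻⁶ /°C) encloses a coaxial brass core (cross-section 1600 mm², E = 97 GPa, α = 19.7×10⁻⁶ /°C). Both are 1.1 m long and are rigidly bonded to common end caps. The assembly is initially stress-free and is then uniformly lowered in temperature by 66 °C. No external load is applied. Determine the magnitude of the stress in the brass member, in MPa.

σ ≈ 9.75 MPa (compressive)

The magnesium alloy has the larger α, so on cooling it would change length more than the brass if both were free. The rigid plates force a common final length, so the magnesium alloy is put into tension and the brass into compression, with equal and opposite forces P (no external load).
Compatibility of the two members (thermal + elastic change equal): (α₁ − α₂)ΔT = P·[1/(A₁E₁) + 1/(A₂E₂)].
|α₁ − α₂|·ΔT = 7.2×10⁻⁶ × 66 = 0.0004752.
1/(A₁E₁) + 1/(A₂E₂) = 1/(925×45×10³) + 1/(1600×97×10³) = 3.047×10⁻⁸ N⁻¹.
So P = 0.0004752 / 3.047×10⁻⁸ = 15.6 kN.
σ_{brass} = P/A₂ = 15600/1600 = 9.748 MPa, compressive.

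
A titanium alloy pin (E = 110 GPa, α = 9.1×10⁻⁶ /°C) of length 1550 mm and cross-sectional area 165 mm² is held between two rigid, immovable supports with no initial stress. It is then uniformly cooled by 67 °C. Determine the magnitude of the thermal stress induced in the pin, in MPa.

σ ≈ 67.1 MPa (tensile)

Because both ends are immovable the net strain is zero, and the suppressed thermal strain is αΔT = 9.1×10⁻⁶ × 67 = 609.7×10⁻⁶.
The stress required to suppress this strain is σ = Eε = 110×10³ × 609.7×10⁻⁶ = 67.07 MPa, tensile since the pin is trying to contract.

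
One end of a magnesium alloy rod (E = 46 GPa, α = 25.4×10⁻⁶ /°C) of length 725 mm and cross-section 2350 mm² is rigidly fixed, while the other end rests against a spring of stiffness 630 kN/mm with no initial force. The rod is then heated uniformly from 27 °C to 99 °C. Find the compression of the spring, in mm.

δ ≈ 0.254 mm

Free thermal expansion: δ_free = αΔT L = 25.4×10⁻⁶ × 72 × 725 = 1.326 mm.
Let P be the compressive force at the spring. The rod shortens elastically by PL/(AE) and the spring compresses by P/k; together these equal δ_free.
P [ L/(AE) + 1/k ] = δ_free → P [ 725/(2350×46×10³) + 1/(630×10³) ] = 1.326.
P = 1.326 / 8.294×10⁻⁶ = 159900 N.
Spring compression = P/k = 159900/(630×10³) = 0.2537 mm.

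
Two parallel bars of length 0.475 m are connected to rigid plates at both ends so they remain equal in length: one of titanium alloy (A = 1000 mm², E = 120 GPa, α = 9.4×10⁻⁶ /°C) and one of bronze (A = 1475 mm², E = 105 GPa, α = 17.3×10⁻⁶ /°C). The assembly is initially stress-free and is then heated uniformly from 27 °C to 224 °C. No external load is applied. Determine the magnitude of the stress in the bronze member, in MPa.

Both members must finish at the same length. With the larger α, the bronze tends to over-expand; the plates restrain it, putting the bronze in compression and the titanium alloy in tension. With no external load the two internal forces are equal and opposite, magnitude P.
Equating the net (thermal + elastic) strains gives |α₁ − α₂|·ΔT = P·[1/(A₁E₁) + 1/(A₂E₂)].
|α₁ − α₂|·ΔT = 7.9×10⁻⁶ × 197 = 0.001556.
1/(A₁E₁) + 1/(A₂E₂) = 1/(1000×120×10³) + 1/(1475×105×10³) = 1.479×10⁻⁸ N⁻¹.
So P = 0.001556 / 1.479×10⁻⁸ = 105.2 kN.
σ_{bronze} = P/A₂ = 105200/1475 = 71.34 MPa, compressive.

σ ≈ 71.3 MPa (compressive)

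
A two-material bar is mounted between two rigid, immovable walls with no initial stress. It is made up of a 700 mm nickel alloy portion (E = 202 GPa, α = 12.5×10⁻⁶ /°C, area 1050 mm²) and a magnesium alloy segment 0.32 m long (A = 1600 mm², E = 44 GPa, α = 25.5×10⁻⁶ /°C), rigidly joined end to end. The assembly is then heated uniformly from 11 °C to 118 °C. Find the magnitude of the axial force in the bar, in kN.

P ≈ 231 kN (compressive)

With the walls removed the bar would change length by δ_free = Σ αᵢΔT Lᵢ = 12.5×10⁻⁶×107×700 + 25.5×10⁻⁶×107×320 = 1.809 mm.
Since the ends are fixed, an axial force P builds up, equal in every segment, with P · Σ Lᵢ/(AᵢEᵢ) = δ_free.
The series flexibility is Σ Lᵢ/(AᵢEᵢ) = 700/(1050×202×10³) + 320/(1600×44×10³) = 7.846×10⁻⁶ mm/N.
So P = 1.809 / 7.846×10⁻⁶ = 230.6 kN, compressive.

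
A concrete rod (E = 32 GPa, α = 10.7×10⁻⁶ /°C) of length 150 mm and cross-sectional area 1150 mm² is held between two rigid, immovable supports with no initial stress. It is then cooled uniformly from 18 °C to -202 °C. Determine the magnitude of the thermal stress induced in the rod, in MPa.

Because both ends are immovable the net strain is zero, and the suppressed thermal strain is αΔT = 10.7×10⁻⁶ × 220 = 2354×10⁻⁶.
Hence σ = E·αΔT = 32×10³ × 2354×10⁻⁶ = 75.33 MPa, tensile.

σ ≈ 75.3 MPa (tensile)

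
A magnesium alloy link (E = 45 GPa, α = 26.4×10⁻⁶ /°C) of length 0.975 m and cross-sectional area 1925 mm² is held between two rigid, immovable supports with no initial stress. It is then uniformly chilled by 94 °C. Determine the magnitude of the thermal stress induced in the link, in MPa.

σ ≈ 112 MPa (tensile)

Because both ends are immovable the net strain is zero, and the suppressed thermal strain is αΔT = 26.4×10⁻⁶ × 94 = 2481.6×10⁻⁶.
σ = EαΔT = 45×10³ × 26.4×10⁻⁶ × 94 = 111.7 MPa (tensile; the link is trying to contract).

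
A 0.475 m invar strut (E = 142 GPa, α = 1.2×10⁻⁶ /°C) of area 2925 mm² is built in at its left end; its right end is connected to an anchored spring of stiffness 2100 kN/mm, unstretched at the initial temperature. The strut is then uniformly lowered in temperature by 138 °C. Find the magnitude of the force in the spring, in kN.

Free thermal contraction: δ_free = αΔT L = 1.2×10⁻⁶ × 138 × 475 = 0.07866 mm.
With a force P in the spring, the elastic change of the strut is PL/(AE) and that of the spring is P/k; compatibility requires their sum to equal δ_free.
P [ L/(AE) + 1/k ] = δ_free → P [ 475/(2925×142×10³) + 1/(2100×10³) ] = 0.07866.
P = 0.07866 / 1.62×10⁻⁶ = 48560 N.

P ≈ 48.6 kN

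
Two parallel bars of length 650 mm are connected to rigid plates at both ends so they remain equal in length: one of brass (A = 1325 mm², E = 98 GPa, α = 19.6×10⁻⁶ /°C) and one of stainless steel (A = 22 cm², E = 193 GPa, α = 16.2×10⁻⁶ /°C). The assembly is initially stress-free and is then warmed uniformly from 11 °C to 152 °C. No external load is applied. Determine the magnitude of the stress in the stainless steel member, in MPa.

σ ≈ 21.7 MPa (tensile)

Equilibrium of a rigid end plate with no external load gives equal and opposite internal forces ±P in the two members. Since α_{brass} > α_{stainless steel}, heating drives the brass into compression and the stainless steel into tension.
Compatibility of the two members (thermal + elastic change equal): (α₁ − α₂)ΔT = P·[1/(A₁E₁) + 1/(A₂E₂)].
|α₁ − α₂|·ΔT = 3.4×10⁻⁶ × 141 = 0.0004794.
1/(A₁E₁) + 1/(A₂E₂) = 1/(1325×98×10³) + 1/(2200×193×10³) = 1.006×10⁻⁸ N⁻¹.
So P = 0.0004794 / 1.006×10⁻⁸ = 47.67 kN.
σ_{stainless steel} = P/A₂ = 47670/2200 = 21.67 MPa, tensile.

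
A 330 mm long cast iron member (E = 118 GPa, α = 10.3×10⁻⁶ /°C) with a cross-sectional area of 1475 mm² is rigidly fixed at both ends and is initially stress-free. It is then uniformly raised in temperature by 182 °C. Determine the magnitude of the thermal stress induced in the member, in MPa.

The supports are rigid, so the total axial strain is zero. The restrained thermal strain is ε = αΔT = 10.3×10⁻⁶ × 182 = 1874.6×10⁻⁶.
σ = EαΔT = 118×10³ × 10.3×10⁻⁶ × 182 = 221.2 MPa (compressive; the member is trying to expand).

σ ≈ 221 MPa (compressive)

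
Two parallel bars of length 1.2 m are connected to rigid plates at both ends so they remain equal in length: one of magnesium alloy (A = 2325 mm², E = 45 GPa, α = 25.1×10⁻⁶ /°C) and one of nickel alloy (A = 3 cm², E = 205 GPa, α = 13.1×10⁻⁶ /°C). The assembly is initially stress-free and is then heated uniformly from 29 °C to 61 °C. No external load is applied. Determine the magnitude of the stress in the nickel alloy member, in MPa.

The magnesium alloy has the larger α, so on heating it would change length more than the nickel alloy if both were free. The rigid plates force a common final length, so the magnesium alloy is put into compression and the nickel alloy into tension, with equal and opposite forces P (no external load).
Setting the final lengths equal and cancelling L: (α₁ − α₂)ΔT = P/(A₁E₁) + P/(A₂E₂).
|α₁ − α₂|·ΔT = 12×10⁻⁶ × 32 = 0.000384.
1/(A₁E₁) + 1/(A₂E₂) = 1/(2325×45×10³) + 1/(300×205×10³) = 2.582×10⁻⁸ N⁻¹.
So P = 0.000384 / 2.582×10⁻⁸ = 14.87 kN.
σ_{nickel alloy} = P/A₂ = 14870/300 = 49.58 MPa, tensile.

σ ≈ 49.6 MPa (tensile)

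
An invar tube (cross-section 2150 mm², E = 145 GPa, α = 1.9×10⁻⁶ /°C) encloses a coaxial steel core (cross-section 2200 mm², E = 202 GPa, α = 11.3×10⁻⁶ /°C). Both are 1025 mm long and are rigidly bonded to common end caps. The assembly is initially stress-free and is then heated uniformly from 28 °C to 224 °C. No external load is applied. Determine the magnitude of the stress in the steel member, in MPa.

Both members must finish at the same length. With the larger α, the steel tends to over-expand; the plates restrain it, putting the steel in compression and the invar in tension. With no external load the two internal forces are equal and opposite, magnitude P.
Equating the net (thermal + elastic) strains gives |α₁ − α₂|·ΔT = P·[1/(A₁E₁) + 1/(A₂E₂)].
|α₁ − α₂|·ΔT = 9.4×10⁻⁶ × 196 = 0.001842.
1/(A₁E₁) + 1/(A₂E₂) = 1/(2150×145×10³) + 1/(2200×202×10³) = 5.458×10⁻⁹ N⁻¹.
P = 0.001842 / 5.458×10⁻⁹ = 337600 N = 337.6 kN.
σ_{steel} = P/A₂ = 337600/2200 = 153.4 MPa, compressive.

σ ≈ 153 MPa (compressive)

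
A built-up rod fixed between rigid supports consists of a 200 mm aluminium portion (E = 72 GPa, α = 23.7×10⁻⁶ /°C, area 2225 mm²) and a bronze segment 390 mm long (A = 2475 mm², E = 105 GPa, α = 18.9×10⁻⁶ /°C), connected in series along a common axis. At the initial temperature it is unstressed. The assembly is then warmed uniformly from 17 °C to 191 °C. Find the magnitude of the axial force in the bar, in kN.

P ≈ 767 kN (compressive)

Free thermal expansion of the whole bar: Σ αᵢΔT Lᵢ = 23.7×10⁻⁶×174×200 + 18.9×10⁻⁶×174×390 = 2.107 mm.
The walls prevent any net length change, so an axial force P (same in every segment) develops. Compatibility: P · Σ Lᵢ/(AᵢEᵢ) = δ_free.
The series flexibility is Σ Lᵢ/(AᵢEᵢ) = 200/(2225×72×10³) + 390/(2475×105×10³) = 2.749×10⁻⁶ mm/N.
So P = 2.107 / 2.749×10⁻⁶ = 766.5 kN, compressive.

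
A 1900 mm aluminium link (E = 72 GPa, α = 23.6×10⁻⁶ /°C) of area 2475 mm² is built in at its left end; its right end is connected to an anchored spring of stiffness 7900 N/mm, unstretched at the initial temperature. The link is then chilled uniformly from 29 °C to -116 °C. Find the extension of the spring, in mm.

δ ≈ 6 mm

Free thermal contraction: δ_free = αΔT L = 23.6×10⁻⁶ × 145 × 1900 = 6.502 mm.
Let P be the tensile force in the spring. The link extends elastically by PL/(AE) and the spring stretches by P/k; together these equal δ_free.
P [ L/(AE) + 1/k ] = δ_free → P [ 1900/(2475×72×10³) + 1/(7900) ] = 6.502.
P = 6.502 / 0.0001372 = 47370 N.
Spring extension = P/k = 47370/(7900) = 5.997 mm.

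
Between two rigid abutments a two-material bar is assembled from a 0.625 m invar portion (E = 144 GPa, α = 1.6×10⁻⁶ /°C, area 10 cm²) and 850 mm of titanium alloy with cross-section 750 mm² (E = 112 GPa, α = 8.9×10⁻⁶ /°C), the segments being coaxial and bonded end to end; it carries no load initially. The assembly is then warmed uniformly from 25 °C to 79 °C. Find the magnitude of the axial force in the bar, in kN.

Free thermal expansion of the whole bar: Σ αᵢΔT Lᵢ = 1.6×10⁻⁶×54×625 + 8.9×10⁻⁶×54×850 = 0.4625 mm.
The rigid supports impose zero overall length change; the single axial force P common to all segments must satisfy P Σ Lᵢ/(AᵢEᵢ) = δ_free.
The series flexibility is Σ Lᵢ/(AᵢEᵢ) = 625/(1000×144×10³) + 850/(750×112×10³) = 1.446×10⁻⁵ mm/N.
P = 0.4625 / 1.446×10⁻⁵ = 31990 N = 31.99 kN, compressive.

P ≈ 32 kN (compressive)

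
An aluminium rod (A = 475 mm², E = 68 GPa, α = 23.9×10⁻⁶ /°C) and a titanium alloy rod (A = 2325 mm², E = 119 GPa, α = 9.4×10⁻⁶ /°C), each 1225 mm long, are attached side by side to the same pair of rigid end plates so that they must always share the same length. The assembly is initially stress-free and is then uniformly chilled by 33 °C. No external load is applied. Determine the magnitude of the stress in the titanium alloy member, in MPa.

Equilibrium of a rigid end plate with no external load gives equal and opposite internal forces ±P in the two members. Since α_{aluminium} > α_{titanium alloy}, cooling drives the aluminium into tension and the titanium alloy into compression.
Equating the net (thermal + elastic) strains gives |α₁ − α₂|·ΔT = P·[1/(A₁E₁) + 1/(A₂E₂)].
|α₁ − α₂|·ΔT = 14.5×10⁻⁶ × 33 = 0.0004785.
1/(A₁E₁) + 1/(A₂E₂) = 1/(475×68×10³) + 1/(2325×119×10³) = 3.457×10⁻⁸ N⁻¹.
So P = 0.0004785 / 3.457×10⁻⁸ = 13.84 kN.
σ_{titanium alloy} = P/A₂ = 13840/2325 = 5.953 MPa, compressive.

σ ≈ 5.95 MPa (compressive)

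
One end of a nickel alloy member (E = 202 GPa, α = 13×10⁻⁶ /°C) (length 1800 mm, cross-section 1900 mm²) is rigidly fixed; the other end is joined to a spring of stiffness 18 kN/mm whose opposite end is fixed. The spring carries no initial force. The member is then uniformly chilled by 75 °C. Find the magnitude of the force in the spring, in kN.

If the spring were absent the member would shorten by αΔT L = 13×10⁻⁶ × 75 × 1800 = 1.755 mm.
With a force P in the spring, the elastic change of the member is PL/(AE) and that of the spring is P/k; compatibility requires their sum to equal δ_free.
P [ L/(AE) + 1/k ] = δ_free → P [ 1800/(1900×202×10³) + 1/(18×10³) ] = 1.755.
P = 1.755 / 6.025×10⁻⁵ = 29130 N.

P ≈ 29.1 kN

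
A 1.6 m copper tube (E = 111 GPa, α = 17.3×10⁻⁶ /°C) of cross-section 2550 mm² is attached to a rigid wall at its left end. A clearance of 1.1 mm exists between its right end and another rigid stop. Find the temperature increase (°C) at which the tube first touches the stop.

ΔT ≈ 39.7 °C

Contact occurs when the free expansion equals the gap: αΔT L = 1.1 mm.
So ΔT = g/(αL) = 1.1/(17.3×10⁻⁶ × 1600) = 39.74 °C.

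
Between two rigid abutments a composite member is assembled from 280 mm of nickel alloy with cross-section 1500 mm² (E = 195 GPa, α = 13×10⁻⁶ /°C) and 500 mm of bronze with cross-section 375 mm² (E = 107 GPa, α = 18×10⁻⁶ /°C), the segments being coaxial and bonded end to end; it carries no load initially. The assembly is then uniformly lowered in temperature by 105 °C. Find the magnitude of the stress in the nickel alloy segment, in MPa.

Free thermal contraction of the whole bar: Σ αᵢΔT Lᵢ = 13×10⁻⁶×105×280 + 18×10⁻⁶×105×500 = 1.327 mm.
The rigid supports impose zero overall length change; the single axial force P common to all segments must satisfy P Σ Lᵢ/(AᵢEᵢ) = δ_free.
The series flexibility is Σ Lᵢ/(AᵢEᵢ) = 280/(1500×195×10³) + 500/(375×107×10³) = 1.342×10⁻⁵ mm/N.
Hence P = δ_free / Σ(L/AE) = 1.327/1.342×10⁻⁵ = 98.91 kN (tensile).
σ_{nickel alloy} = P / A = 98910 / 1500 = 65.94 MPa.

σ ≈ 65.9 MPa (tensile)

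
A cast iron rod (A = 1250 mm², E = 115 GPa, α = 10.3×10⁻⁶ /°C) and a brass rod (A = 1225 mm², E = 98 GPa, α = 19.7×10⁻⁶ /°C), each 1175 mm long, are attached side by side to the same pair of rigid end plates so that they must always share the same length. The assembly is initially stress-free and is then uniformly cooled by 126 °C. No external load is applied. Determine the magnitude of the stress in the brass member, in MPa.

The brass has the larger α, so on cooling it would change length more than the cast iron if both were free. The rigid plates force a common final length, so the brass is put into tension and the cast iron into compression, with equal and opposite forces P (no external load).
Equating the net (thermal + elastic) strains gives |α₁ − α₂|·ΔT = P·[1/(A₁E₁) + 1/(A₂E₂)].
|α₁ − α₂|·ΔT = 9.4×10⁻⁶ × 126 = 0.001184.
1/(A₁E₁) + 1/(A₂E₂) = 1/(1250×115×10³) + 1/(1225×98×10³) = 1.529×10⁻⁸ N⁻¹.
P = 0.001184 / 1.529×10⁻⁸ = 77480 N = 77.48 kN.
σ_{brass} = P/A₂ = 77480/1225 = 63.25 MPa, tensile.

σ ≈ 63.2 MPa (tensile)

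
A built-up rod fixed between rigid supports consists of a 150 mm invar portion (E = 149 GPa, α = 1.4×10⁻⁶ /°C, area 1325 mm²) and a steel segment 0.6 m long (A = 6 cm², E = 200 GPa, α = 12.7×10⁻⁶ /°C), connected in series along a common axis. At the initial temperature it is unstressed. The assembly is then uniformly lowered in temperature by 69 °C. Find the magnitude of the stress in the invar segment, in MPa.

If the supports were absent, the total length change would be Σ αᵢΔT Lᵢ = 1.4×10⁻⁶×69×150 + 12.7×10⁻⁶×69×600 = 0.5403 mm.
Since the ends are fixed, an axial force P builds up, equal in every segment, with P · Σ Lᵢ/(AᵢEᵢ) = δ_free.
The series flexibility is Σ Lᵢ/(AᵢEᵢ) = 150/(1325×149×10³) + 600/(600×200×10³) = 5.76×10⁻⁶ mm/N.
Hence P = δ_free / Σ(L/AE) = 0.5403/5.76×10⁻⁶ = 93.8 kN (tensile).
σ_{invar} = P / A = 93800 / 1325 = 70.79 MPa.

σ ≈ 70.8 MPa (tensile)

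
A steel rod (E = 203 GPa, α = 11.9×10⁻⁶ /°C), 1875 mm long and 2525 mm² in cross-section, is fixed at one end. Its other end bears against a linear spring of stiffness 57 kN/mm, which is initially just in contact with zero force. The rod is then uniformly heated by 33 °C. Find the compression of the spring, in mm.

The unrestrained thermal change is αΔT L = 11.9×10⁻⁶ × 33 × 1875 = 0.7363 mm.
With a force P in the spring, the elastic change of the rod is PL/(AE) and that of the spring is P/k; compatibility requires their sum to equal δ_free.
So P = δ_free / [L/(AE) + 1/k] = 0.7363 / [ 1875/(2525×203×10³) + 1/(57×10³) ].
P = 0.7363 / 2.12×10⁻⁵ = 34730 N.
Spring compression = P/k = 34730/(57×10³) = 0.6093 mm.

δ ≈ 0.609 mm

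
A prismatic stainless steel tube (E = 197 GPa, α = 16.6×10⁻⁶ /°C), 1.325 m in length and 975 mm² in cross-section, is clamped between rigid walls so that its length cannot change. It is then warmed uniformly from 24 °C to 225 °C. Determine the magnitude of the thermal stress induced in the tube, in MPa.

σ ≈ 657 MPa (compressive)

Because both ends are immovable the net strain is zero, and the suppressed thermal strain is αΔT = 16.6×10⁻⁶ × 201 = 3336.6×10⁻⁶.
The stress required to suppress this strain is σ = Eε = 197×10³ × 3336.6×10⁻⁶ = 657.3 MPa, compressive since the tube is trying to expand.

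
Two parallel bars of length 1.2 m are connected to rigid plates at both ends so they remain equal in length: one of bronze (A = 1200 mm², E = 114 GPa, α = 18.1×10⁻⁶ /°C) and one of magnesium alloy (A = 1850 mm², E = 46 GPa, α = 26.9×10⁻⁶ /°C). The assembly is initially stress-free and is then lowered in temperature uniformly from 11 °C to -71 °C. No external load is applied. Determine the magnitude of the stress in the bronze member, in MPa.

Both members must finish at the same length. With the larger α, the magnesium alloy tends to over-contract; the plates restrain it, putting the magnesium alloy in tension and the bronze in compression. With no external load the two internal forces are equal and opposite, magnitude P.
Setting the final lengths equal and cancelling L: (α₁ − α₂)ΔT = P/(A₁E₁) + P/(A₂E₂).
|α₁ − α₂|·ΔT = 8.8×10⁻⁶ × 82 = 0.0007216.
1/(A₁E₁) + 1/(A₂E₂) = 1/(1200×114×10³) + 1/(1850×46×10³) = 1.906×10⁻⁸ N⁻¹.
P = 0.0007216 / 1.906×10⁻⁸ = 37860 N = 37.86 kN.
σ_{bronze} = P/A₁ = 37860/1200 = 31.55 MPa, compressive.

σ ≈ 31.5 MPa (compressive)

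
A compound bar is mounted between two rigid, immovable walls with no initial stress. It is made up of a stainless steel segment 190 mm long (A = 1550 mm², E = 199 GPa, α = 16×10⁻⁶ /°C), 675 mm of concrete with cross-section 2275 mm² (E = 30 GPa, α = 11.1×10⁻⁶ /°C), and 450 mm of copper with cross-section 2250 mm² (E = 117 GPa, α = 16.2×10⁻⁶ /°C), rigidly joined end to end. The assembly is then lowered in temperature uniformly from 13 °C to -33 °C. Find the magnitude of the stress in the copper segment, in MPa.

σ ≈ 29.8 MPa (tensile)

Free thermal contraction of the whole bar: Σ αᵢΔT Lᵢ = 16×10⁻⁶×46×190 + 11.1×10⁻⁶×46×675 + 16.2×10⁻⁶×46×450 = 0.8198 mm.
The walls prevent any net length change, so an axial force P (same in every segment) develops. Compatibility: P · Σ Lᵢ/(AᵢEᵢ) = δ_free.
Σ Lᵢ/(AᵢEᵢ) = 190/(1550×199×10³) + 675/(2275×30×10³) + 450/(2250×117×10³) = 1.222×10⁻⁵ mm/N.
So P = 0.8198 / 1.222×10⁻⁵ = 67.11 kN, tensile.
σ_{copper} = P / A = 67110 / 2250 = 29.83 MPa.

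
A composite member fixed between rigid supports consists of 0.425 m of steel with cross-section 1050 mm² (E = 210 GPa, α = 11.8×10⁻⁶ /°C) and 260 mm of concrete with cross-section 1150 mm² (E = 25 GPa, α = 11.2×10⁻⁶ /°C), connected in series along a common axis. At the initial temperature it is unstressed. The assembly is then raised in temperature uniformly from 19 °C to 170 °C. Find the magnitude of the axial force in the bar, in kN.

P ≈ 109 kN (compressive)

Free thermal expansion of the whole bar: Σ αᵢΔT Lᵢ = 11.8×10⁻⁶×151×425 + 11.2×10⁻⁶×151×260 = 1.197 mm.
Since the ends are fixed, an axial force P builds up, equal in every segment, with P · Σ Lᵢ/(AᵢEᵢ) = δ_free.
Σ Lᵢ/(AᵢEᵢ) = 425/(1050×210×10³) + 260/(1150×25×10³) = 1.097×10⁻⁵ mm/N.
P = 1.197 / 1.097×10⁻⁵ = 109100 N = 109.1 kN, compressive.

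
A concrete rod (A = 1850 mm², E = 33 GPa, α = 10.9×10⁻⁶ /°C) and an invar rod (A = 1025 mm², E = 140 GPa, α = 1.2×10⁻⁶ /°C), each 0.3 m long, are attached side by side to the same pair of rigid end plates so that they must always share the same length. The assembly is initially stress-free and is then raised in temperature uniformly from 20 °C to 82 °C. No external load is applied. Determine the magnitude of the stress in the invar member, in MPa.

σ ≈ 25.1 MPa (tensile)

The concrete has the larger α, so on heating it would change length more than the invar if both were free. The rigid plates force a common final length, so the concrete is put into compression and the invar into tension, with equal and opposite forces P (no external load).
Compatibility of the two members (thermal + elastic change equal): (α₁ − α₂)ΔT = P·[1/(A₁E₁) + 1/(A₂E₂)].
|α₁ − α₂|·ΔT = 9.7×10⁻⁶ × 62 = 0.0006014.
1/(A₁E₁) + 1/(A₂E₂) = 1/(1850×33×10³) + 1/(1025×140×10³) = 2.335×10⁻⁸ N⁻¹.
So P = 0.0006014 / 2.335×10⁻⁸ = 25.76 kN.
σ_{invar} = P/A₂ = 25760/1025 = 25.13 MPa, tensile.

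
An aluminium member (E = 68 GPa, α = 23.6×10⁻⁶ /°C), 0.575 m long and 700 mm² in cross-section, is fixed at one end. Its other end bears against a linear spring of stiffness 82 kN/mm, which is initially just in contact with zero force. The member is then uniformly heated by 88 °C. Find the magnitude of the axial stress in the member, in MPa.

σ ≈ 70.3 MPa (compressive)

If the spring were absent the member would lengthen by αΔT L = 23.6×10⁻⁶ × 88 × 575 = 1.194 mm.
With a force P in the spring, the elastic change of the member is PL/(AE) and that of the spring is P/k; compatibility requires their sum to equal δ_free.
So P = δ_free / [L/(AE) + 1/k] = 1.194 / [ 575/(700×68×10³) + 1/(82×10³) ].
P = 1.194 / 2.427×10⁻⁵ = 49190 N.
σ = P/A = 49190/700 = 70.28 MPa.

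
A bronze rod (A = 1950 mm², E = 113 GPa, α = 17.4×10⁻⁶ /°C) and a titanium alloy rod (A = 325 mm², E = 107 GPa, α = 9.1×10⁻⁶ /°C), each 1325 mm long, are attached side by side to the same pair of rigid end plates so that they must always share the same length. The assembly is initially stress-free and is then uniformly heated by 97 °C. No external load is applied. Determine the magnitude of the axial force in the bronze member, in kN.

Both members must finish at the same length. With the larger α, the bronze tends to over-expand; the plates restrain it, putting the bronze in compression and the titanium alloy in tension. With no external load the two internal forces are equal and opposite, magnitude P.
Setting the final lengths equal and cancelling L: (α₁ − α₂)ΔT = P/(A₁E₁) + P/(A₂E₂).
|α₁ − α₂|·ΔT = 8.3×10⁻⁶ × 97 = 0.0008051.
1/(A₁E₁) + 1/(A₂E₂) = 1/(1950×113×10³) + 1/(325×107×10³) = 3.329×10⁻⁸ N⁻¹.
So P = 0.0008051 / 3.329×10⁻⁸ = 24.18 kN.

P ≈ 24.2 kN (compressive in the bronze)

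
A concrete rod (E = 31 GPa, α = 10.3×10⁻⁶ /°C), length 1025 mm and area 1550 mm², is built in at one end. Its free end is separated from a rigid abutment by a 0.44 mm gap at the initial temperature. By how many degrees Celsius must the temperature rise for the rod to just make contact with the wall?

The gap closes when αΔT L = 0.44 mm, since the rod is still unstressed at that instant.
So ΔT = g/(αL) = 0.44/(10.3×10⁻⁶ × 1025) = 41.68 °C.

ΔT ≈ 41.7 °C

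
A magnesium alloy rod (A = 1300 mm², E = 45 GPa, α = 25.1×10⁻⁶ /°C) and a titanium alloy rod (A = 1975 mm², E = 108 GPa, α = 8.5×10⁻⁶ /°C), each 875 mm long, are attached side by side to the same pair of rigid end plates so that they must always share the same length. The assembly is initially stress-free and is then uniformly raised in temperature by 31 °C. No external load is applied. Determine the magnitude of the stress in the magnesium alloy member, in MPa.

σ ≈ 18.2 MPa (compressive)

The magnesium alloy has the larger α, so on heating it would change length more than the titanium alloy if both were free. The rigid plates force a common final length, so the magnesium alloy is put into compression and the titanium alloy into tension, with equal and opposite forces P (no external load).
Equating the net (thermal + elastic) strains gives |α₁ − α₂|·ΔT = P·[1/(A₁E₁) + 1/(A₂E₂)].
|α₁ − α₂|·ΔT = 16.6×10⁻⁶ × 31 = 0.0005146.
1/(A₁E₁) + 1/(A₂E₂) = 1/(1300×45×10³) + 1/(1975×108×10³) = 2.178×10⁻⁸ N⁻¹.
So P = 0.0005146 / 2.178×10⁻⁸ = 23.62 kN.
σ_{magnesium alloy} = P/A₁ = 23620/1300 = 18.17 MPa, compressive.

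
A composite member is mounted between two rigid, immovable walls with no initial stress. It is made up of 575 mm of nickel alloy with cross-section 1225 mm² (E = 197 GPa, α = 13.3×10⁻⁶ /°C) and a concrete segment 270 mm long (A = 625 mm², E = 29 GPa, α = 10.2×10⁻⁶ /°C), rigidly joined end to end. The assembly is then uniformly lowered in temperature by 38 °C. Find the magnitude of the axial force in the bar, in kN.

P ≈ 22.9 kN (tensile)

If the supports were absent, the total length change would be Σ αᵢΔT Lᵢ = 13.3×10⁻⁶×38×575 + 10.2×10⁻⁶×38×270 = 0.3953 mm.
The walls prevent any net length change, so an axial force P (same in every segment) develops. Compatibility: P · Σ Lᵢ/(AᵢEᵢ) = δ_free.
Σ Lᵢ/(AᵢEᵢ) = 575/(1225×197×10³) + 270/(625×29×10³) = 1.728×10⁻⁵ mm/N.
Hence P = δ_free / Σ(L/AE) = 0.3953/1.728×10⁻⁵ = 22.87 kN (tensile).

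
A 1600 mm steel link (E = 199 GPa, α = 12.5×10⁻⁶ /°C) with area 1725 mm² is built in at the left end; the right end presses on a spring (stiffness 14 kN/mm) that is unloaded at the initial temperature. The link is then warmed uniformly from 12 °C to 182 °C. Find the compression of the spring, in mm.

If the spring were absent the link would lengthen by αΔT L = 12.5×10⁻⁶ × 170 × 1600 = 3.4 mm.
Let P be the compressive force at the spring. The link shortens elastically by PL/(AE) and the spring compresses by P/k; together these equal δ_free.
So P = δ_free / [L/(AE) + 1/k] = 3.4 / [ 1600/(1725×199×10³) + 1/(14×10³) ].
P = 3.4 / 7.609×10⁻⁵ = 44680 N.
Spring compression = P/k = 44680/(14×10³) = 3.192 mm.

δ ≈ 3.19 mm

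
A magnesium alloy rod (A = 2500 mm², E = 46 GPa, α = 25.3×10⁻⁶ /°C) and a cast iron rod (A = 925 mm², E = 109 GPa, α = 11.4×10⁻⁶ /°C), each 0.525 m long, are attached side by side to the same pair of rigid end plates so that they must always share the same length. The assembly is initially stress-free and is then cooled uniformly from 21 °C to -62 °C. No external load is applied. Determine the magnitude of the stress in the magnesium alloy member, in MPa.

σ ≈ 24.8 MPa (tensile)

The magnesium alloy has the larger α, so on cooling it would change length more than the cast iron if both were free. The rigid plates force a common final length, so the magnesium alloy is put into tension and the cast iron into compression, with equal and opposite forces P (no external load).
Compatibility of the two members (thermal + elastic change equal): (α₁ − α₂)ΔT = P·[1/(A₁E₁) + 1/(A₂E₂)].
|α₁ − α₂|·ΔT = 13.9×10⁻⁶ × 83 = 0.001154.
1/(A₁E₁) + 1/(A₂E₂) = 1/(2500×46×10³) + 1/(925×109×10³) = 1.861×10⁻⁸ N⁻¹.
P = 0.001154 / 1.861×10⁻⁸ = 61980 N = 61.98 kN.
σ_{magnesium alloy} = P/A₁ = 61980/2500 = 24.79 MPa, tensile.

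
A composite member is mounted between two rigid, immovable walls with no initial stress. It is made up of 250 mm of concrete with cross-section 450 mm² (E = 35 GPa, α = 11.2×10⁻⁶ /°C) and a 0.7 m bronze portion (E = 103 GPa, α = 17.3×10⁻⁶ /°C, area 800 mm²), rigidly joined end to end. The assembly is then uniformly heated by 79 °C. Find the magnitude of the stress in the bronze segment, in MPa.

σ ≈ 60.4 MPa (compressive)

Free thermal expansion of the whole bar: Σ αᵢΔT Lᵢ = 11.2×10⁻⁶×79×250 + 17.3×10⁻⁶×79×700 = 1.178 mm.
The walls prevent any net length change, so an axial force P (same in every segment) develops. Compatibility: P · Σ Lᵢ/(AᵢEᵢ) = δ_free.
Σ Lᵢ/(AᵢEᵢ) = 250/(450×35×10³) + 700/(800×103×10³) = 2.437×10⁻⁵ mm/N.
Hence P = δ_free / Σ(L/AE) = 1.178/2.437×10⁻⁵ = 48.34 kN (compressive).
σ_{bronze} = P / A = 48340 / 800 = 60.42 MPa.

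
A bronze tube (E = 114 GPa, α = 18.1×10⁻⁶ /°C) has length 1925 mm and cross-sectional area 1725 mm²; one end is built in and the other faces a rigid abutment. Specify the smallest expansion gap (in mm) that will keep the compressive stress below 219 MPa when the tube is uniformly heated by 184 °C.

g ≈ 2.71 mm

With no wall the tube would lengthen by αΔT L = 18.1×10⁻⁶ × 184 × 1925 = 6.411 mm.
At the allowable stress the elastic shortening the wall may impose is σL/E = 219 × 1925 / (114×10³) = 3.698 mm.
So the gap has to take up the difference, g_min = δ_free − σL/E = 6.411 − 3.698 = 2.713 mm.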